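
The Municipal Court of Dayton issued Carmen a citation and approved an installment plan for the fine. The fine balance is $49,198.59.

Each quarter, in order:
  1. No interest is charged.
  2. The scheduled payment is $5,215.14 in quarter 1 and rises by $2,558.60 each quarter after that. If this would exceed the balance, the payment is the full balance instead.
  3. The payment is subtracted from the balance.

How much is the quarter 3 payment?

$10,332.34

Quarter 1: opening $49,198.59; payment $5,215.14; balance $43,983.45
Quarter 2: opening $43,983.45; payment $7,773.74; balance $36,209.71
Quarter 3: opening $36,209.71; payment $10,332.34; balance $25,877.37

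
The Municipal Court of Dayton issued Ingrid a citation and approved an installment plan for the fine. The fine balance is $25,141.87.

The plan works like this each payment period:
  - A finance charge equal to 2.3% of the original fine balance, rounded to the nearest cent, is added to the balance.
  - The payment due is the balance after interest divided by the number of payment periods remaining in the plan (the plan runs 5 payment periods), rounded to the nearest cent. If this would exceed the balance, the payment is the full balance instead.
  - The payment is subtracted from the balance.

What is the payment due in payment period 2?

$5,288.59

# | Opening | Interest | Payment | End bal
1 | $25,141.87 | $578.26 | $5,144.03 | $20,576.10
2 | $20,576.10 | $578.26 | $5,288.59 | $15,865.77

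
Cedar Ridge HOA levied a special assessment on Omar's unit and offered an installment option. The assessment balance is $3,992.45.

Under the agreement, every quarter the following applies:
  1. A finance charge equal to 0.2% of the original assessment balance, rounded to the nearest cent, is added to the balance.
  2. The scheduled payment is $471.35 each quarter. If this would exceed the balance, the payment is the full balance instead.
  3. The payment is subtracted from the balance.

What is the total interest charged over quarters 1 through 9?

$71.82

Quarter 1: opening $3,992.45; interest $7.98 → $4,000.43; payment $471.35; balance $3,529.08
Quarter 2: opening $3,529.08; interest $7.98 → $3,537.06; payment $471.35; balance $3,065.71
Quarter 3: opening $3,065.71; interest $7.98 → $3,073.69; payment $471.35; balance $2,602.34
Quarter 4: opening $2,602.34; interest $7.98 → $2,610.32; payment $471.35; balance $2,138.97
Quarter 5: opening $2,138.97; interest $7.98 → $2,146.95; payment $471.35; balance $1,675.60
Quarter 6: opening $1,675.60; interest $7.98 → $1,683.58; payment $471.35; balance $1,212.23
Quarter 7: opening $1,212.23; interest $7.98 → $1,220.21; payment $471.35; balance $748.86
Quarter 8: opening $748.86; interest $7.98 → $756.84; payment $471.35; balance $285.49
Quarter 9: opening $285.49; interest $7.98 → $293.47; payment $293.47; balance $0.00
Total interest: $7.98 + $7.98 + $7.98 + $7.98 + $7.98 + $7.98 + $7.98 + $7.98 + $7.98 = $71.82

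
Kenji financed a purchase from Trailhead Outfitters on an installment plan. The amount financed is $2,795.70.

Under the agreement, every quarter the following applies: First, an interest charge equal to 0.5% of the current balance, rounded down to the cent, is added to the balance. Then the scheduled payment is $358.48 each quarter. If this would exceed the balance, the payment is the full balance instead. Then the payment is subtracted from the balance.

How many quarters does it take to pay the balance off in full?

8

Quarter 1: opening $2,795.70; interest $13.97 → $2,809.67; payment $358.48; balance $2,451.19
Quarter 2: opening $2,451.19; interest $12.25 → $2,463.44; payment $358.48; balance $2,104.96
Quarter 3: opening $2,104.96; interest $10.52 → $2,115.48; payment $358.48; balance $1,757.00
Quarter 4: opening $1,757.00; interest $8.78 → $1,765.78; payment $358.48; balance $1,407.30
Quarter 5: opening $1,407.30; interest $7.03 → $1,414.33; payment $358.48; balance $1,055.85
Quarter 6: opening $1,055.85; interest $5.27 → $1,061.12; payment $358.48; balance $702.64
Quarter 7: opening $702.64; interest $3.51 → $706.15; payment $358.48; balance $347.67
Quarter 8: opening $347.67; interest $1.73 → $349.40; payment $349.40; balance $0.00
Balance reaches $0.00 in quarter 8.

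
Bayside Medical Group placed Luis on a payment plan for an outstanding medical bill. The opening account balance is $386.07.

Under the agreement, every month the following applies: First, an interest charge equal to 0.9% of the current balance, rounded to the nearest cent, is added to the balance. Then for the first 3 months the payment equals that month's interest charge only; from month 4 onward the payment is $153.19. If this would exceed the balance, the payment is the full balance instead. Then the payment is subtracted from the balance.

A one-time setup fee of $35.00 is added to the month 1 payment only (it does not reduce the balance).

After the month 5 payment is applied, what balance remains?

$85.29

Month 1: $386.07 +$3.47 interest = $389.54; pay $3.47 (+ $35.00 fee) → $386.07
Month 2: $386.07 +$3.47 interest = $389.54; pay $3.47 → $386.07
Month 3: $386.07 +$3.47 interest = $389.54; pay $3.47 → $386.07
Month 4: $386.07 +$3.47 interest = $389.54; pay $153.19 → $236.35
Month 5: $236.35 +$2.13 interest = $238.48; pay $153.19 → $85.29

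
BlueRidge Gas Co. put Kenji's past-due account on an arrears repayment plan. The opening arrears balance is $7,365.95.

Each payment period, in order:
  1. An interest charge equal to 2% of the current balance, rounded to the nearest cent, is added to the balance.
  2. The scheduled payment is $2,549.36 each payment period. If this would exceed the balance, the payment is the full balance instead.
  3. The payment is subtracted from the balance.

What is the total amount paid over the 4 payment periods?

$7,663.13

Payment period 1: $7,365.95 +$147.32 interest = $7,513.27; pay $2,549.36 → $4,963.91
Payment period 2: $4,963.91 +$99.28 interest = $5,063.19; pay $2,549.36 → $2,513.83
Payment period 3: $2,513.83 +$50.28 interest = $2,564.11; pay $2,549.36 → $14.75
Payment period 4: $14.75 +$0.30 interest = $15.05; pay $15.05 → $0.00
Total paid: $7,663.13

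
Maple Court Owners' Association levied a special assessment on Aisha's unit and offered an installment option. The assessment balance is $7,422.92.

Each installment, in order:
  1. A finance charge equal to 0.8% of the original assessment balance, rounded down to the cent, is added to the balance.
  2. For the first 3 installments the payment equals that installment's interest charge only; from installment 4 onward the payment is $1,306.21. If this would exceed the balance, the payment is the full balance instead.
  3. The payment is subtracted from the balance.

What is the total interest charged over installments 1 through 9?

$534.42

# | Opening | Interest | Payment | End bal
1 | $7,422.92 | $59.38 | $59.38 | $7,422.92
2 | $7,422.92 | $59.38 | $59.38 | $7,422.92
3 | $7,422.92 | $59.38 | $59.38 | $7,422.92
4 | $7,422.92 | $59.38 | $1,306.21 | $6,176.09
5 | $6,176.09 | $59.38 | $1,306.21 | $4,929.26
6 | $4,929.26 | $59.38 | $1,306.21 | $3,682.43
7 | $3,682.43 | $59.38 | $1,306.21 | $2,435.60
8 | $2,435.60 | $59.38 | $1,306.21 | $1,188.77
9 | $1,188.77 | $59.38 | $1,248.15 | $0.00
Total interest: $59.38 + $59.38 + $59.38 + $59.38 + $59.38 + $59.38 + $59.38 + $59.38 + $59.38 = $534.42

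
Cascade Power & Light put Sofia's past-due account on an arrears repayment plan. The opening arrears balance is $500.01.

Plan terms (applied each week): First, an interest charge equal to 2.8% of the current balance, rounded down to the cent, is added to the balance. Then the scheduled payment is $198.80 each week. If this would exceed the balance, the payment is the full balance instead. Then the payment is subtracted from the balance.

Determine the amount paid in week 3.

Week 1: opening $500.01; interest $14.00 → $514.01; payment $198.80; balance $315.21
Week 2: opening $315.21; interest $8.82 → $324.03; payment $198.80; balance $125.23
Week 3: opening $125.23; interest $3.50 → $128.73; payment $128.73; balance $0.00

$128.73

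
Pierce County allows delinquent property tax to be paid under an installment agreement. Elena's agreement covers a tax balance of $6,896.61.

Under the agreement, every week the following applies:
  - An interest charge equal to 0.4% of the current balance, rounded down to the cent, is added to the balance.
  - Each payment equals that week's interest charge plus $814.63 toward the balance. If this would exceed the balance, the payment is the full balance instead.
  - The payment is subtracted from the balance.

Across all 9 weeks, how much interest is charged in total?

# | Opening | Interest | Payment | End bal
1 | $6,896.61 | $27.58 | $842.21 | $6,081.98
2 | $6,081.98 | $24.32 | $838.95 | $5,267.35
3 | $5,267.35 | $21.06 | $835.69 | $4,452.72
4 | $4,452.72 | $17.81 | $832.44 | $3,638.09
5 | $3,638.09 | $14.55 | $829.18 | $2,823.46
6 | $2,823.46 | $11.29 | $825.92 | $2,008.83
7 | $2,008.83 | $8.03 | $822.66 | $1,194.20
8 | $1,194.20 | $4.77 | $819.40 | $379.57
9 | $379.57 | $1.51 | $381.08 | $0.00
Total interest: $27.58 + $24.32 + $21.06 + $17.81 + $14.55 + $11.29 + $8.03 + $4.77 + $1.51 = $130.92

$130.92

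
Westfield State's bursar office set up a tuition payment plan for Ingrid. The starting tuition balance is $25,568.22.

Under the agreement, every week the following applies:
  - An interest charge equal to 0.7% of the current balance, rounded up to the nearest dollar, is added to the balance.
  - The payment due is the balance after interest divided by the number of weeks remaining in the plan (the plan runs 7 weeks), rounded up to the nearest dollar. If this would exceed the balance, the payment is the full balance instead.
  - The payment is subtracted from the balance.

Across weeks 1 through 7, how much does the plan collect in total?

$26,296.22

Week 1: $25,568.22 +$179.00 interest = $25,747.22; pay $3,679.00 → $22,068.22
Week 2: $22,068.22 +$155.00 interest = $22,223.22; pay $3,704.00 → $18,519.22
Week 3: $18,519.22 +$130.00 interest = $18,649.22; pay $3,730.00 → $14,919.22
Week 4: $14,919.22 +$105.00 interest = $15,024.22; pay $3,757.00 → $11,267.22
Week 5: $11,267.22 +$79.00 interest = $11,346.22; pay $3,783.00 → $7,563.22
Week 6: $7,563.22 +$53.00 interest = $7,616.22; pay $3,809.00 → $3,807.22
Week 7: $3,807.22 +$27.00 interest = $3,834.22; pay $3,834.22 → $0.00
Total paid: $26,296.22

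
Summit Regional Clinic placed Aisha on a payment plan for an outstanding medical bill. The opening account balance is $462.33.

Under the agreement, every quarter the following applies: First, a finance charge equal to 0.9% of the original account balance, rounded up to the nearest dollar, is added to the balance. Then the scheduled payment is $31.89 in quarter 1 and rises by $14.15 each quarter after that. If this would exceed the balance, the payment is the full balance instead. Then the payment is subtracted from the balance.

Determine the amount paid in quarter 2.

Quarter 1: opening $462.33; interest $5.00 → $467.33; payment $31.89; balance $435.44
Quarter 2: opening $435.44; interest $5.00 → $440.44; payment $46.04; balance $394.40

$46.04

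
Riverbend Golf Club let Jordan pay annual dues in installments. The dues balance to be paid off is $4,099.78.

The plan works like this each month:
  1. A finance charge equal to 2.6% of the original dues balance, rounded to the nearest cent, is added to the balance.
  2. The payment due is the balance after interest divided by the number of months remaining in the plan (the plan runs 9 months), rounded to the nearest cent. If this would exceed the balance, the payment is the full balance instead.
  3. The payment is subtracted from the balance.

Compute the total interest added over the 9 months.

$959.31

# | Opening | Interest | Payment | End bal
1 | $4,099.78 | $106.59 | $467.37 | $3,739.00
2 | $3,739.00 | $106.59 | $480.70 | $3,364.89
3 | $3,364.89 | $106.59 | $495.93 | $2,975.55
4 | $2,975.55 | $106.59 | $513.69 | $2,568.45
5 | $2,568.45 | $106.59 | $535.01 | $2,140.03
6 | $2,140.03 | $106.59 | $561.66 | $1,684.96
7 | $1,684.96 | $106.59 | $597.18 | $1,194.37
8 | $1,194.37 | $106.59 | $650.48 | $650.48
9 | $650.48 | $106.59 | $757.07 | $0.00
Total interest: $106.59 + $106.59 + $106.59 + $106.59 + $106.59 + $106.59 + $106.59 + $106.59 + $106.59 = $959.31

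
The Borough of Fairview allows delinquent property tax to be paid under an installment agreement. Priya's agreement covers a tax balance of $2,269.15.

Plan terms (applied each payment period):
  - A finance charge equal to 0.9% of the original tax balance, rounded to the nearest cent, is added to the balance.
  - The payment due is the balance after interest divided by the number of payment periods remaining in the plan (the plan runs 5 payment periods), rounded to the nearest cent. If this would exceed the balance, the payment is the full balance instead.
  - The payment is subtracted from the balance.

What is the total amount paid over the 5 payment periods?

# | Opening | Interest | Payment | End bal
1 | $2,269.15 | $20.42 | $457.91 | $1,831.66
2 | $1,831.66 | $20.42 | $463.02 | $1,389.06
3 | $1,389.06 | $20.42 | $469.83 | $939.65
4 | $939.65 | $20.42 | $480.04 | $480.03
5 | $480.03 | $20.42 | $500.45 | $0.00
Total paid: $2,371.25

$2,371.25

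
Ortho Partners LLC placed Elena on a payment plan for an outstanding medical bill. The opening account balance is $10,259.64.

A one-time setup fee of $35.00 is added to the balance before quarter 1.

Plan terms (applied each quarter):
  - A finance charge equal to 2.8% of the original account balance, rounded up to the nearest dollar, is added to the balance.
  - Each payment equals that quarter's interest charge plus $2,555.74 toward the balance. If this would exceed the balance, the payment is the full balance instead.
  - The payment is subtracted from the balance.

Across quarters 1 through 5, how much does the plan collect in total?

Quarter 1: $10,294.64 +$288.00 interest = $10,582.64; pay $2,843.74 → $7,738.90
Quarter 2: $7,738.90 +$288.00 interest = $8,026.90; pay $2,843.74 → $5,183.16
Quarter 3: $5,183.16 +$288.00 interest = $5,471.16; pay $2,843.74 → $2,627.42
Quarter 4: $2,627.42 +$288.00 interest = $2,915.42; pay $2,843.74 → $71.68
Quarter 5: $71.68 +$288.00 interest = $359.68; pay $359.68 → $0.00
Total paid: $11,734.64

$11,734.64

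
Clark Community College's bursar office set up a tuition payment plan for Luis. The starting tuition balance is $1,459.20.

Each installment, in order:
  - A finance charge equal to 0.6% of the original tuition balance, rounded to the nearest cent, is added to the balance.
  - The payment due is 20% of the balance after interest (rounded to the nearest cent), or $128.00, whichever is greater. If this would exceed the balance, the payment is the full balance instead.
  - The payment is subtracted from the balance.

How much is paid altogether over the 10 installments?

Installment 1: opening $1,459.20; interest $8.76 → $1,467.96; payment $293.59; balance $1,174.37
Installment 2: opening $1,174.37; interest $8.76 → $1,183.13; payment $236.63; balance $946.50
Installment 3: opening $946.50; interest $8.76 → $955.26; payment $191.05; balance $764.21
Installment 4: opening $764.21; interest $8.76 → $772.97; payment $154.59; balance $618.38
Installment 5: opening $618.38; interest $8.76 → $627.14; payment $128.00; balance $499.14
Installment 6: opening $499.14; interest $8.76 → $507.90; payment $128.00; balance $379.90
Installment 7: opening $379.90; interest $8.76 → $388.66; payment $128.00; balance $260.66
Installment 8: opening $260.66; interest $8.76 → $269.42; payment $128.00; balance $141.42
Installment 9: opening $141.42; interest $8.76 → $150.18; payment $128.00; balance $22.18
Installment 10: opening $22.18; interest $8.76 → $30.94; payment $30.94; balance $0.00
Total paid: $1,546.80

$1,546.80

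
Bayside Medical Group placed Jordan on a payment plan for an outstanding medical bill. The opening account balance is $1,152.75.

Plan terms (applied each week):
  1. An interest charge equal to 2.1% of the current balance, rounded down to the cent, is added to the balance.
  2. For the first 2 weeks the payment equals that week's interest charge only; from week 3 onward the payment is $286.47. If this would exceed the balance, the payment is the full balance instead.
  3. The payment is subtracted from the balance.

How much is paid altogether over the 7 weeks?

Week 1: $1,152.75 +$24.20 interest = $1,176.95; pay $24.20 → $1,152.75
Week 2: $1,152.75 +$24.20 interest = $1,176.95; pay $24.20 → $1,152.75
Week 3: $1,152.75 +$24.20 interest = $1,176.95; pay $286.47 → $890.48
Week 4: $890.48 +$18.70 interest = $909.18; pay $286.47 → $622.71
Week 5: $622.71 +$13.07 interest = $635.78; pay $286.47 → $349.31
Week 6: $349.31 +$7.33 interest = $356.64; pay $286.47 → $70.17
Week 7: $70.17 +$1.47 interest = $71.64; pay $71.64 → $0.00
Total paid: $1,265.92

$1,265.92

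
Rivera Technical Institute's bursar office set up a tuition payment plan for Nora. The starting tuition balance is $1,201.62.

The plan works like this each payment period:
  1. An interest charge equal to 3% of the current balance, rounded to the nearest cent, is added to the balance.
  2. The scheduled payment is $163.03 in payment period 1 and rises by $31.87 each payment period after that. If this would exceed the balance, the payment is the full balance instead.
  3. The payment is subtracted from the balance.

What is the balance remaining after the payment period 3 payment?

Payment period 1: $1,201.62 +$36.05 interest = $1,237.67; pay $163.03 → $1,074.64
Payment period 2: $1,074.64 +$32.24 interest = $1,106.88; pay $194.90 → $911.98
Payment period 3: $911.98 +$27.36 interest = $939.34; pay $226.77 → $712.57

$712.57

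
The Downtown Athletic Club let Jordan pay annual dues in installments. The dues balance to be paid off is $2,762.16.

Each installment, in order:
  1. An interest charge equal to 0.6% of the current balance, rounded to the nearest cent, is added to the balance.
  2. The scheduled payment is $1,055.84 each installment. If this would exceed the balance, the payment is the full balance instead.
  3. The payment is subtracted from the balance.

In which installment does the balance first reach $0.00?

Installment 1: $2,762.16 +$16.57 interest = $2,778.73; pay $1,055.84 → $1,722.89
Installment 2: $1,722.89 +$10.34 interest = $1,733.23; pay $1,055.84 → $677.39
Installment 3: $677.39 +$4.06 interest = $681.45; pay $681.45 → $0.00
Balance reaches $0.00 in installment 3.

3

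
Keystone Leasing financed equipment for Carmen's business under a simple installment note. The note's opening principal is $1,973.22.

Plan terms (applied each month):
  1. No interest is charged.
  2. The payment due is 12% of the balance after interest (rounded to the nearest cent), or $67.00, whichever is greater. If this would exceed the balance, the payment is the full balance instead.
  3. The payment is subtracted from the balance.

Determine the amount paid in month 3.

# | Opening | Payment | End bal
1 | $1,973.22 | $236.79 | $1,736.43
2 | $1,736.43 | $208.37 | $1,528.06
3 | $1,528.06 | $183.37 | $1,344.69

$183.37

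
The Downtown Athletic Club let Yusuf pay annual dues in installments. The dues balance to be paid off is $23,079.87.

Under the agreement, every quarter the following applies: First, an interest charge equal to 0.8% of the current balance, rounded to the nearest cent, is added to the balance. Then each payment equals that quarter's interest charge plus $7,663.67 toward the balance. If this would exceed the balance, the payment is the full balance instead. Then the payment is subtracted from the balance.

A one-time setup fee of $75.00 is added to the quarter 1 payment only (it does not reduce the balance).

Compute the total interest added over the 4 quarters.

# | Opening | Interest | Payment | Fee | End bal
1 | $23,079.87 | $184.64 | $7,848.31 | $75.00 | $15,416.20
2 | $15,416.20 | $123.33 | $7,787.00 | — | $7,752.53
3 | $7,752.53 | $62.02 | $7,725.69 | — | $88.86
4 | $88.86 | $0.71 | $89.57 | — | $0.00
Total interest: $184.64 + $123.33 + $62.02 + $0.71 = $370.70

$370.70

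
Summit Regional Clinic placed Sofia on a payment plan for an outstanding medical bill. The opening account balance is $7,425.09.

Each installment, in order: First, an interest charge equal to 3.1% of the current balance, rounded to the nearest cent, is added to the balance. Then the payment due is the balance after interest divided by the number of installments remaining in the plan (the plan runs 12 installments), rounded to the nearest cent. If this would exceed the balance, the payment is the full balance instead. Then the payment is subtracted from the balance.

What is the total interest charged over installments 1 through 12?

Installment 1: opening $7,425.09; interest $230.18 → $7,655.27; payment $637.94; balance $7,017.33
Installment 2: opening $7,017.33; interest $217.54 → $7,234.87; payment $657.72; balance $6,577.15
Installment 3: opening $6,577.15; interest $203.89 → $6,781.04; payment $678.10; balance $6,102.94
Installment 4: opening $6,102.94; interest $189.19 → $6,292.13; payment $699.13; balance $5,593.00
Installment 5: opening $5,593.00; interest $173.38 → $5,766.38; payment $720.80; balance $5,045.58
Installment 6: opening $5,045.58; interest $156.41 → $5,201.99; payment $743.14; balance $4,458.85
Installment 7: opening $4,458.85; interest $138.22 → $4,597.07; payment $766.18; balance $3,830.89
Installment 8: opening $3,830.89; interest $118.76 → $3,949.65; payment $789.93; balance $3,159.72
Installment 9: opening $3,159.72; interest $97.95 → $3,257.67; payment $814.42; balance $2,443.25
Installment 10: opening $2,443.25; interest $75.74 → $2,518.99; payment $839.66; balance $1,679.33
Installment 11: opening $1,679.33; interest $52.06 → $1,731.39; payment $865.70; balance $865.69
Installment 12: opening $865.69; interest $26.84 → $892.53; payment $892.53; balance $0.00
Total interest: $230.18 + $217.54 + $203.89 + $189.19 + $173.38 + $156.41 + $138.22 + $118.76 + $97.95 + $75.74 + $52.06 + $26.84 = $1,680.16

$1,680.16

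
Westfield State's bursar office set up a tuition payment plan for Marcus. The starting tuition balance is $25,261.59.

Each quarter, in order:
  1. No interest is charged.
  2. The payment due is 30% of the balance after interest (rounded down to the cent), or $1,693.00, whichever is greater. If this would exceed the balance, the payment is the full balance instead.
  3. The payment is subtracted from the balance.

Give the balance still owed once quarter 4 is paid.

Quarter 1: $25,261.59 − $7,578.47 → $17,683.12
Quarter 2: $17,683.12 − $5,304.93 → $12,378.19
Quarter 3: $12,378.19 − $3,713.45 → $8,664.74
Quarter 4: $8,664.74 − $2,599.42 → $6,065.32

$6,065.32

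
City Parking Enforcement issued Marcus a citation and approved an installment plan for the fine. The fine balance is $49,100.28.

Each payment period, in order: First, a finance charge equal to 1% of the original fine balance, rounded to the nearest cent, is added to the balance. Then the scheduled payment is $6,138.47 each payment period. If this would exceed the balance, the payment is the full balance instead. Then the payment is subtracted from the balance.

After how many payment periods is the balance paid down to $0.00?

Payment period 1: opening $49,100.28; interest $491.00 → $49,591.28; payment $6,138.47; balance $43,452.81
Payment period 2: opening $43,452.81; interest $491.00 → $43,943.81; payment $6,138.47; balance $37,805.34
Payment period 3: opening $37,805.34; interest $491.00 → $38,296.34; payment $6,138.47; balance $32,157.87
Payment period 4: opening $32,157.87; interest $491.00 → $32,648.87; payment $6,138.47; balance $26,510.40
Payment period 5: opening $26,510.40; interest $491.00 → $27,001.40; payment $6,138.47; balance $20,862.93
Payment period 6: opening $20,862.93; interest $491.00 → $21,353.93; payment $6,138.47; balance $15,215.46
Payment period 7: opening $15,215.46; interest $491.00 → $15,706.46; payment $6,138.47; balance $9,567.99
Payment period 8: opening $9,567.99; interest $491.00 → $10,058.99; payment $6,138.47; balance $3,920.52
Payment period 9: opening $3,920.52; interest $491.00 → $4,411.52; payment $4,411.52; balance $0.00
Balance reaches $0.00 in payment period 9.

9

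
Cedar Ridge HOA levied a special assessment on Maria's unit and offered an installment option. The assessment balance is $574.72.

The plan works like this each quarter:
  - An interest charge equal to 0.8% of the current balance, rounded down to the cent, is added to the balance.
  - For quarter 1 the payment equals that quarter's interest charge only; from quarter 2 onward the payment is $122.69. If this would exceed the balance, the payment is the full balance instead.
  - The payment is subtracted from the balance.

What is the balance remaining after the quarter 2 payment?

Quarter 1: opening $574.72; interest $4.59 → $579.31; payment $4.59; balance $574.72
Quarter 2: opening $574.72; interest $4.59 → $579.31; payment $122.69; balance $456.62

$456.62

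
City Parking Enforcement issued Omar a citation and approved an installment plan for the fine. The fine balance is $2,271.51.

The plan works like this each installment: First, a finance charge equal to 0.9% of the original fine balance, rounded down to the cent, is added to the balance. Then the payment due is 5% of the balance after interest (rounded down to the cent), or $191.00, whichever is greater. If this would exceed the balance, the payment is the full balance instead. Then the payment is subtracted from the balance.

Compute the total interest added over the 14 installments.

Installment 1: opening $2,271.51; interest $20.44 → $2,291.95; payment $191.00; balance $2,100.95
Installment 2: opening $2,100.95; interest $20.44 → $2,121.39; payment $191.00; balance $1,930.39
Installment 3: opening $1,930.39; interest $20.44 → $1,950.83; payment $191.00; balance $1,759.83
Installment 4: opening $1,759.83; interest $20.44 → $1,780.27; payment $191.00; balance $1,589.27
Installment 5: opening $1,589.27; interest $20.44 → $1,609.71; payment $191.00; balance $1,418.71
Installment 6: opening $1,418.71; interest $20.44 → $1,439.15; payment $191.00; balance $1,248.15
Installment 7: opening $1,248.15; interest $20.44 → $1,268.59; payment $191.00; balance $1,077.59
Installment 8: opening $1,077.59; interest $20.44 → $1,098.03; payment $191.00; balance $907.03
Installment 9: opening $907.03; interest $20.44 → $927.47; payment $191.00; balance $736.47
Installment 10: opening $736.47; interest $20.44 → $756.91; payment $191.00; balance $565.91
Installment 11: opening $565.91; interest $20.44 → $586.35; payment $191.00; balance $395.35
Installment 12: opening $395.35; interest $20.44 → $415.79; payment $191.00; balance $224.79
Installment 13: opening $224.79; interest $20.44 → $245.23; payment $191.00; balance $54.23
Installment 14: opening $54.23; interest $20.44 → $74.67; payment $74.67; balance $0.00
Total interest: $20.44 + $20.44 + $20.44 + $20.44 + $20.44 + $20.44 + $20.44 + $20.44 + $20.44 + $20.44 + $20.44 + $20.44 + $20.44 + $20.44 = $286.16

$286.16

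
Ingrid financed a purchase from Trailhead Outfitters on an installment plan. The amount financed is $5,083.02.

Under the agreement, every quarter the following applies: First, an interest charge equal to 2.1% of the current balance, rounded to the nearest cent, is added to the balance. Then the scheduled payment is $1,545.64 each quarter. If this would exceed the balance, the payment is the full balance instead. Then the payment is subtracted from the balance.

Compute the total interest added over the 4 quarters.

Quarter 1: $5,083.02 +$106.74 interest = $5,189.76; pay $1,545.64 → $3,644.12
Quarter 2: $3,644.12 +$76.53 interest = $3,720.65; pay $1,545.64 → $2,175.01
Quarter 3: $2,175.01 +$45.68 interest = $2,220.69; pay $1,545.64 → $675.05
Quarter 4: $675.05 +$14.18 interest = $689.23; pay $689.23 → $0.00
Total interest: $106.74 + $76.53 + $45.68 + $14.18 = $243.13

$243.13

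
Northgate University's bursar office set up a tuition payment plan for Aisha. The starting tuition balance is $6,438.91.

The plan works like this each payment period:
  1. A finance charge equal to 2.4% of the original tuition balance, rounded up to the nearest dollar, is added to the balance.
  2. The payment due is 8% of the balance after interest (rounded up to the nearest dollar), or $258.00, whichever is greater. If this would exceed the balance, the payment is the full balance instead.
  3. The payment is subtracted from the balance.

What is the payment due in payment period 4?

Payment period 1: opening $6,438.91; interest $155.00 → $6,593.91; payment $528.00; balance $6,065.91
Payment period 2: opening $6,065.91; interest $155.00 → $6,220.91; payment $498.00; balance $5,722.91
Payment period 3: opening $5,722.91; interest $155.00 → $5,877.91; payment $471.00; balance $5,406.91
Payment period 4: opening $5,406.91; interest $155.00 → $5,561.91; payment $445.00; balance $5,116.91

$445.00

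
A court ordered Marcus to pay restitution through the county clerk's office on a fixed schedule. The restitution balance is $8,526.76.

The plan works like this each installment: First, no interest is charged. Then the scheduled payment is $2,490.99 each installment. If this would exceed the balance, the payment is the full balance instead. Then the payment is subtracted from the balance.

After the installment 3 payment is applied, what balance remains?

Installment 1: $8,526.76 − $2,490.99 → $6,035.77
Installment 2: $6,035.77 − $2,490.99 → $3,544.78
Installment 3: $3,544.78 − $2,490.99 → $1,053.79

$1,053.79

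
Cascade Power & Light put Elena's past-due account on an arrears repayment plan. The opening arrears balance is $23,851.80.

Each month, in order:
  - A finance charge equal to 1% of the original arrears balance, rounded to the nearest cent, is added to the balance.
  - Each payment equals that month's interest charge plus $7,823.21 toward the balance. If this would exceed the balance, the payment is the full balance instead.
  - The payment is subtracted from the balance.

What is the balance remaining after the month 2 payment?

# | Opening | Interest | Payment | End bal
1 | $23,851.80 | $238.52 | $8,061.73 | $16,028.59
2 | $16,028.59 | $238.52 | $8,061.73 | $8,205.38

$8,205.38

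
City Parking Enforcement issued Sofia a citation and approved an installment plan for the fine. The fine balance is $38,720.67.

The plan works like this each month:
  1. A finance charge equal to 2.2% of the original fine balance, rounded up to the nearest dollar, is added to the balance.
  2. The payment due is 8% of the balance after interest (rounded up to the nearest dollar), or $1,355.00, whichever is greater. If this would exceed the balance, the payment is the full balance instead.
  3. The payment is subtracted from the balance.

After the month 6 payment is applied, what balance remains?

$27,333.67

# | Opening | Interest | Payment | End bal
1 | $38,720.67 | $852.00 | $3,166.00 | $36,406.67
2 | $36,406.67 | $852.00 | $2,981.00 | $34,277.67
3 | $34,277.67 | $852.00 | $2,811.00 | $32,318.67
4 | $32,318.67 | $852.00 | $2,654.00 | $30,516.67
5 | $30,516.67 | $852.00 | $2,510.00 | $28,858.67
6 | $28,858.67 | $852.00 | $2,377.00 | $27,333.67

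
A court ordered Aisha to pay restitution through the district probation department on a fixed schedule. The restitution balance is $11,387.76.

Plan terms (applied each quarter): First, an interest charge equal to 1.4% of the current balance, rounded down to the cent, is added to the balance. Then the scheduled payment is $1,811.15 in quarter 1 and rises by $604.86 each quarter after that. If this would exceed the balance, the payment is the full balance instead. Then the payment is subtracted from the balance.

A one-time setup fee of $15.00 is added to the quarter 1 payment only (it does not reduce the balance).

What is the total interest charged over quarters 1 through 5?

# | Opening | Interest | Payment | Fee | End bal
1 | $11,387.76 | $159.42 | $1,811.15 | $15.00 | $9,736.03
2 | $9,736.03 | $136.30 | $2,416.01 | — | $7,456.32
3 | $7,456.32 | $104.38 | $3,020.87 | — | $4,539.83
4 | $4,539.83 | $63.55 | $3,625.73 | — | $977.65
5 | $977.65 | $13.68 | $991.33 | — | $0.00
Total interest: $159.42 + $136.30 + $104.38 + $63.55 + $13.68 = $477.33

$477.33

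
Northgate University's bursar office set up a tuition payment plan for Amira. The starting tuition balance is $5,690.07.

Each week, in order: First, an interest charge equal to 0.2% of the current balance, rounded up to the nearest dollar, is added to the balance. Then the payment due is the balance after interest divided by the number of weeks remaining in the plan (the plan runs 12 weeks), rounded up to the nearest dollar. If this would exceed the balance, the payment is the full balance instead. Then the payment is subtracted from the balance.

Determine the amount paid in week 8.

$482.00

Week 1: opening $5,690.07; interest $12.00 → $5,702.07; payment $476.00; balance $5,226.07
Week 2: opening $5,226.07; interest $11.00 → $5,237.07; payment $477.00; balance $4,760.07
Week 3: opening $4,760.07; interest $10.00 → $4,770.07; payment $478.00; balance $4,292.07
Week 4: opening $4,292.07; interest $9.00 → $4,301.07; payment $478.00; balance $3,823.07
Week 5: opening $3,823.07; interest $8.00 → $3,831.07; payment $479.00; balance $3,352.07
Week 6: opening $3,352.07; interest $7.00 → $3,359.07; payment $480.00; balance $2,879.07
Week 7: opening $2,879.07; interest $6.00 → $2,885.07; payment $481.00; balance $2,404.07
Week 8: opening $2,404.07; interest $5.00 → $2,409.07; payment $482.00; balance $1,927.07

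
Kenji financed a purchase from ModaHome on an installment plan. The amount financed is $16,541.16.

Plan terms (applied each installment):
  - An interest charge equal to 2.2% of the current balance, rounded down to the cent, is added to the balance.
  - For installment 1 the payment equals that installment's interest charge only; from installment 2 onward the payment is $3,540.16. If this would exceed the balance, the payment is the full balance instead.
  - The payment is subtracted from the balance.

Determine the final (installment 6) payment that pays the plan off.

# | Opening | Interest | Payment | End bal
1 | $16,541.16 | $363.90 | $363.90 | $16,541.16
2 | $16,541.16 | $363.90 | $3,540.16 | $13,364.90
3 | $13,364.90 | $294.02 | $3,540.16 | $10,118.76
4 | $10,118.76 | $222.61 | $3,540.16 | $6,801.21
5 | $6,801.21 | $149.62 | $3,540.16 | $3,410.67
6 | $3,410.67 | $75.03 | $3,485.70 | $0.00

$3,485.70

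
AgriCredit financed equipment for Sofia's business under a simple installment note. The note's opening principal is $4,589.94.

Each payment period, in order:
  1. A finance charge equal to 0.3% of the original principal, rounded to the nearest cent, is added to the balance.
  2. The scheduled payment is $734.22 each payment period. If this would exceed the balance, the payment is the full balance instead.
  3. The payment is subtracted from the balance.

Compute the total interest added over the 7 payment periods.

$96.39

# | Opening | Interest | Payment | End bal
1 | $4,589.94 | $13.77 | $734.22 | $3,869.49
2 | $3,869.49 | $13.77 | $734.22 | $3,149.04
3 | $3,149.04 | $13.77 | $734.22 | $2,428.59
4 | $2,428.59 | $13.77 | $734.22 | $1,708.14
5 | $1,708.14 | $13.77 | $734.22 | $987.69
6 | $987.69 | $13.77 | $734.22 | $267.24
7 | $267.24 | $13.77 | $281.01 | $0.00
Total interest: $13.77 + $13.77 + $13.77 + $13.77 + $13.77 + $13.77 + $13.77 = $96.39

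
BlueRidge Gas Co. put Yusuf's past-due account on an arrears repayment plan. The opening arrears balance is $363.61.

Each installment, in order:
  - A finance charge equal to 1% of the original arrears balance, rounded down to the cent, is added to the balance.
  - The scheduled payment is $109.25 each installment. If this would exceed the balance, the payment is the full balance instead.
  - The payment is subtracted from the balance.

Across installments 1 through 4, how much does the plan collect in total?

$378.13

Installment 1: $363.61 +$3.63 interest = $367.24; pay $109.25 → $257.99
Installment 2: $257.99 +$3.63 interest = $261.62; pay $109.25 → $152.37
Installment 3: $152.37 +$3.63 interest = $156.00; pay $109.25 → $46.75
Installment 4: $46.75 +$3.63 interest = $50.38; pay $50.38 → $0.00
Total paid: $378.13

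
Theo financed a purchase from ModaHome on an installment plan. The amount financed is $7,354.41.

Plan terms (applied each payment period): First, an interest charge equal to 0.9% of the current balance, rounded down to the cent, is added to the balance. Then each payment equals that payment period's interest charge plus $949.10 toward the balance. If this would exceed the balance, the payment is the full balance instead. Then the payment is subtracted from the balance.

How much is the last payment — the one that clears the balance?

$717.10

Payment period 1: opening $7,354.41; interest $66.18 → $7,420.59; payment $1,015.28; balance $6,405.31
Payment period 2: opening $6,405.31; interest $57.64 → $6,462.95; payment $1,006.74; balance $5,456.21
Payment period 3: opening $5,456.21; interest $49.10 → $5,505.31; payment $998.20; balance $4,507.11
Payment period 4: opening $4,507.11; interest $40.56 → $4,547.67; payment $989.66; balance $3,558.01
Payment period 5: opening $3,558.01; interest $32.02 → $3,590.03; payment $981.12; balance $2,608.91
Payment period 6: opening $2,608.91; interest $23.48 → $2,632.39; payment $972.58; balance $1,659.81
Payment period 7: opening $1,659.81; interest $14.93 → $1,674.74; payment $964.03; balance $710.71
Payment period 8: opening $710.71; interest $6.39 → $717.10; payment $717.10; balance $0.00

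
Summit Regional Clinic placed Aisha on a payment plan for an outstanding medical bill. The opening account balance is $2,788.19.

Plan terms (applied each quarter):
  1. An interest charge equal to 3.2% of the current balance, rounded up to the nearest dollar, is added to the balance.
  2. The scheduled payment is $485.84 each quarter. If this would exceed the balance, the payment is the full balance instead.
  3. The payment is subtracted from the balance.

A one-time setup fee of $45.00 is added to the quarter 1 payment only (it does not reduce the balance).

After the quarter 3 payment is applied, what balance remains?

Quarter 1: $2,788.19 +$90.00 interest = $2,878.19; pay $485.84 (+ $45.00 fee) → $2,392.35
Quarter 2: $2,392.35 +$77.00 interest = $2,469.35; pay $485.84 → $1,983.51
Quarter 3: $1,983.51 +$64.00 interest = $2,047.51; pay $485.84 → $1,561.67

$1,561.67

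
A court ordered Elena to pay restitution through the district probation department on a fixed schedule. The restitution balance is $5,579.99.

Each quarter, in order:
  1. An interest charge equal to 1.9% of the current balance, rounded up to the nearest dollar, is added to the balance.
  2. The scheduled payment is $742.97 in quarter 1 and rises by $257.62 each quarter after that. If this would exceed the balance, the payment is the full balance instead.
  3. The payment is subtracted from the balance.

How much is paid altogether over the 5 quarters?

$5,939.99

Quarter 1: opening $5,579.99; interest $107.00 → $5,686.99; payment $742.97; balance $4,944.02
Quarter 2: opening $4,944.02; interest $94.00 → $5,038.02; payment $1,000.59; balance $4,037.43
Quarter 3: opening $4,037.43; interest $77.00 → $4,114.43; payment $1,258.21; balance $2,856.22
Quarter 4: opening $2,856.22; interest $55.00 → $2,911.22; payment $1,515.83; balance $1,395.39
Quarter 5: opening $1,395.39; interest $27.00 → $1,422.39; payment $1,422.39; balance $0.00
Total paid: $5,939.99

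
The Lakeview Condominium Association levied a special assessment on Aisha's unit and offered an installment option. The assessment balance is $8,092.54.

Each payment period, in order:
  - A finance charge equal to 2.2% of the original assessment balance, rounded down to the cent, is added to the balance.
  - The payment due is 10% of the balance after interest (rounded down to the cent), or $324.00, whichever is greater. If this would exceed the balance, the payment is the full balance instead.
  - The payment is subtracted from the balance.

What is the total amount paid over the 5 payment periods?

$3,547.96

Payment period 1: $8,092.54 +$178.03 interest = $8,270.57; pay $827.05 → $7,443.52
Payment period 2: $7,443.52 +$178.03 interest = $7,621.55; pay $762.15 → $6,859.40
Payment period 3: $6,859.40 +$178.03 interest = $7,037.43; pay $703.74 → $6,333.69
Payment period 4: $6,333.69 +$178.03 interest = $6,511.72; pay $651.17 → $5,860.55
Payment period 5: $5,860.55 +$178.03 interest = $6,038.58; pay $603.85 → $5,434.73
Total paid: $3,547.96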